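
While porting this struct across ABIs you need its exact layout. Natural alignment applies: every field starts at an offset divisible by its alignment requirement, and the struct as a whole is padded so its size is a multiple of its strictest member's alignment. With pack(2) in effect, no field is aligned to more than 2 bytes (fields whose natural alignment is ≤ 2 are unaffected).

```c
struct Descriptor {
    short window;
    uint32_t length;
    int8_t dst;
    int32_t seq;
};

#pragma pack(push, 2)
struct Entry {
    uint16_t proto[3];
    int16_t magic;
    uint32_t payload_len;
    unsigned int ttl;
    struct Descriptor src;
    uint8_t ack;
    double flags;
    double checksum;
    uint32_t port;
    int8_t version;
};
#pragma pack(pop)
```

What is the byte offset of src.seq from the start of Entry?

28

Descriptor: @0: window [2B, align 2] → 2; +2 pad (align 4); @4: length [4B, align 4] → 8; @8: dst [1B, align 1] → 9; +3 pad (align 4); @12: seq [4B, align 4] → 16; size 16, align 4
@0: proto [6B, align 2] → 6
@6: magic [2B, align 2] → 8
@8: payload_len [4B, align 2] → 12
@12: ttl [4B, align 2] → 16
@16: src [16B, align 2] → 32
within Descriptor: seq at 12
16 + 12 = 28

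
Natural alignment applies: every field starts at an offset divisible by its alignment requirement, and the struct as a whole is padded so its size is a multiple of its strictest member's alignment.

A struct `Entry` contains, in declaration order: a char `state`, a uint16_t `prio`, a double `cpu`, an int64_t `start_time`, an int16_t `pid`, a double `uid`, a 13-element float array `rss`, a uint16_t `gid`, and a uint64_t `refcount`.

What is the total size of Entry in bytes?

@0: state [1B, align 1] → 1
+1 pad (align 2)
@2: prio [2B, align 2] → 4
+4 pad (align 8)
@8: cpu [8B, align 8] → 16
@16: start_time [8B, align 8] → 24
@24: pid [2B, align 2] → 26
+6 pad (align 8)
@32: uid [8B, align 8] → 40
@40: rss [52B, align 4] → 92
@92: gid [2B, align 2] → 94
+2 pad (align 8)
@96: refcount [8B, align 8] → 104
size 104, align 8

104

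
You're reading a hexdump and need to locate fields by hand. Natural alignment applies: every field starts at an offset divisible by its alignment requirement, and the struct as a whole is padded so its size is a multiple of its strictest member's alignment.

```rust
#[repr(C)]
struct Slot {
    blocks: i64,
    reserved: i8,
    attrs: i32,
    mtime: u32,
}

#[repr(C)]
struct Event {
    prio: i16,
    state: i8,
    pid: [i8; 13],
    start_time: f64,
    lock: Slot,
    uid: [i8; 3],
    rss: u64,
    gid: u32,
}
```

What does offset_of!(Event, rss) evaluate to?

56

Slot: @0: blocks [8B, align 8] → 8; @8: reserved [1B, align 1] → 9; +3 pad (align 4); @12: attrs [4B, align 4] → 16; @16: mtime [4B, align 4] → 20; +4 tail pad (align 8); size 24, align 8
@0: prio [2B, align 2] → 2
@2: state [1B, align 1] → 3
@3: pid [13B, align 1] → 16
@16: start_time [8B, align 8] → 24
@24: lock [24B, align 8] → 48
@48: uid [3B, align 1] → 51
+5 pad (align 8)
@56: rss [8B, align 8] → 64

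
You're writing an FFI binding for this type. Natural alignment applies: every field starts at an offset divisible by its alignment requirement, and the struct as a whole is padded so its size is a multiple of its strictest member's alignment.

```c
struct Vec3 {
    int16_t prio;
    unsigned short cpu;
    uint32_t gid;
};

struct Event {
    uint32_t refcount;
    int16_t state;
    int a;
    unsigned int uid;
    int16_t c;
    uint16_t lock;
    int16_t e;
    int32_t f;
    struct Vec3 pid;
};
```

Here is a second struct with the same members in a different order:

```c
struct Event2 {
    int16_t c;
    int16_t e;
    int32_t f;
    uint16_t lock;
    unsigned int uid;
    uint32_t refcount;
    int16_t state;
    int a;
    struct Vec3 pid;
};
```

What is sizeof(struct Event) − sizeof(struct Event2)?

Vec3: 0..2  prio  (2B, 2-aligned); 2..4  cpu  (2B, 2-aligned); 4..8  gid  (4B, 4-aligned); sizeof = 8, alignof = 4
0..4  refcount  (4B, 4-aligned)
4..6  state  (2B, 2-aligned)
6..8  -- padding (2B)
8..12  a  (4B, 4-aligned)
12..16  uid  (4B, 4-aligned)
16..18  c  (2B, 2-aligned)
18..20  lock  (2B, 2-aligned)
20..22  e  (2B, 2-aligned)
22..24  -- padding (2B)
24..28  f  (4B, 4-aligned)
28..36  pid  (8B, 4-aligned)
sizeof = 36, alignof = 4
— Event2 —
0..2  c  (2B, 2-aligned)
2..4  e  (2B, 2-aligned)
4..8  f  (4B, 4-aligned)
8..10  lock  (2B, 2-aligned)
10..12  -- padding (2B)
12..16  uid  (4B, 4-aligned)
16..20  refcount  (4B, 4-aligned)
20..22  state  (2B, 2-aligned)
22..24  -- padding (2B)
24..28  a  (4B, 4-aligned)
28..36  pid  (8B, 4-aligned)
sizeof = 36, alignof = 4
36 − 36 = 0

0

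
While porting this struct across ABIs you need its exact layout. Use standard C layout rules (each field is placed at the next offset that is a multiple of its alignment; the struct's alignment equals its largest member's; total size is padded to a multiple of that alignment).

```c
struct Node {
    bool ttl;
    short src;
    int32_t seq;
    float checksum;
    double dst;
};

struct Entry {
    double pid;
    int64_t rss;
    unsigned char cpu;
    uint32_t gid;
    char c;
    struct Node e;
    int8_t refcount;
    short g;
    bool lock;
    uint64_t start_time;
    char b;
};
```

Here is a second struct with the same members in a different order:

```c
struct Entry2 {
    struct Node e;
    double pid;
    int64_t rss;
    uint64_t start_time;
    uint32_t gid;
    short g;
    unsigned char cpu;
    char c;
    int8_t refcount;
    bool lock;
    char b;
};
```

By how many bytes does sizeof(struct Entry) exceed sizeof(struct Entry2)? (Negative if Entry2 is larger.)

16

Node: @0: ttl [1B, align 1] → 1; +1 pad (align 2); @2: src [2B, align 2] → 4; @4: seq [4B, align 4] → 8; @8: checksum [4B, align 4] → 12; +4 pad (align 8); @16: dst [8B, align 8] → 24; size 24, align 8
@0: pid [8B, align 8] → 8
@8: rss [8B, align 8] → 16
@16: cpu [1B, align 1] → 17
+3 pad (align 4)
@20: gid [4B, align 4] → 24
@24: c [1B, align 1] → 25
+7 pad (align 8)
@32: e [24B, align 8] → 56
@56: refcount [1B, align 1] → 57
+1 pad (align 2)
@58: g [2B, align 2] → 60
@60: lock [1B, align 1] → 61
+3 pad (align 8)
@64: start_time [8B, align 8] → 72
@72: b [1B, align 1] → 73
+7 tail pad (align 8)
size 80, align 8
— Entry2 —
@0: e [24B, align 8] → 24
@24: pid [8B, align 8] → 32
@32: rss [8B, align 8] → 40
@40: start_time [8B, align 8] → 48
@48: gid [4B, align 4] → 52
@52: g [2B, align 2] → 54
@54: cpu [1B, align 1] → 55
@55: c [1B, align 1] → 56
@56: refcount [1B, align 1] → 57
@57: lock [1B, align 1] → 58
@58: b [1B, align 1] → 59
+5 tail pad (align 8)
size 64, align 8
80 − 64 = 16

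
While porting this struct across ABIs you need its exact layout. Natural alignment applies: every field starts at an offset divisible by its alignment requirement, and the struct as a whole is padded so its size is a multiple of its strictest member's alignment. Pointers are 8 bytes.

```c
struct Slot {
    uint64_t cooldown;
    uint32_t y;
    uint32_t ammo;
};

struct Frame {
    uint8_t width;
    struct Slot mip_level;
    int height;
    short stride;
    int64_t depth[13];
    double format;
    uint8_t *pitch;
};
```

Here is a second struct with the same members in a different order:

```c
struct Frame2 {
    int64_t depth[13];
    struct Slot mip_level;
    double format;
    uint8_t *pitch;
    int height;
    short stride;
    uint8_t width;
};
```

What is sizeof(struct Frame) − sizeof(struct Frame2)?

Slot: cooldown at 0 (size 8, align 8) → ends 8; y at 8 (size 4, align 4) → ends 12; ammo at 12 (size 4, align 4) → ends 16; total 16 bytes, alignment 8
width at 0 (size 1, align 1) → ends 1
pad 7 to align 8 for mip_level
mip_level at 8 (size 16, align 8) → ends 24
height at 24 (size 4, align 4) → ends 28
stride at 28 (size 2, align 2) → ends 30
pad 2 to align 8 for depth
depth at 32 (size 104, align 8) → ends 136
format at 136 (size 8, align 8) → ends 144
pitch at 144 (size 8, align 8) → ends 152
total 152 bytes, alignment 8
— Frame2 —
depth at 0 (size 104, align 8) → ends 104
mip_level at 104 (size 16, align 8) → ends 120
format at 120 (size 8, align 8) → ends 128
pitch at 128 (size 8, align 8) → ends 136
height at 136 (size 4, align 4) → ends 140
stride at 140 (size 2, align 2) → ends 142
width at 142 (size 1, align 1) → ends 143
tail pad 1 to reach multiple of 8
total 144 bytes, alignment 8
152 − 144 = 8

8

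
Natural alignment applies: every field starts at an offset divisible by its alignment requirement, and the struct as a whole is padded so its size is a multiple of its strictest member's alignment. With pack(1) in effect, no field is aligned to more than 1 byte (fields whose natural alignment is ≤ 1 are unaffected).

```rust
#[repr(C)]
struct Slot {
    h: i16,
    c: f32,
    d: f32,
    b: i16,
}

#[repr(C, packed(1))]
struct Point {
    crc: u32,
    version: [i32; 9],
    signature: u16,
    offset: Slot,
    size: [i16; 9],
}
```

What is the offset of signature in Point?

40

Slot: @0: h [2B, align 2] → 2; +2 pad (align 4); @4: c [4B, align 4] → 8; @8: d [4B, align 4] → 12; @12: b [2B, align 2] → 14; +2 tail pad (align 4); size 16, align 4
@0: crc [4B, align 1] → 4
@4: version [36B, align 1] → 40
@40: signature [2B, align 1] → 42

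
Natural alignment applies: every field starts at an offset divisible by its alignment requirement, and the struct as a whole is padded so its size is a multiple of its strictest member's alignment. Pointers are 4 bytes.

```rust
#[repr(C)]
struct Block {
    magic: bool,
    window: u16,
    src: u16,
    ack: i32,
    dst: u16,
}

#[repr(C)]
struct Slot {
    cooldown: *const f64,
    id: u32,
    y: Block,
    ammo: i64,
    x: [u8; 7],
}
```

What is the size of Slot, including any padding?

40 bytes

Block: magic at 0 (size 1, align 1) → ends 1; pad 1 to align 2 for window; window at 2 (size 2, align 2) → ends 4; src at 4 (size 2, align 2) → ends 6; pad 2 to align 4 for ack; ack at 8 (size 4, align 4) → ends 12; dst at 12 (size 2, align 2) → ends 14; tail pad 2 to reach multiple of 4; total 16 bytes, alignment 4
cooldown at 0 (size 4, align 4) → ends 4
id at 4 (size 4, align 4) → ends 8
y at 8 (size 16, align 4) → ends 24
ammo at 24 (size 8, align 8) → ends 32
x at 32 (size 7, align 1) → ends 39
tail pad 1 to reach multiple of 8
total 40 bytes, alignment 8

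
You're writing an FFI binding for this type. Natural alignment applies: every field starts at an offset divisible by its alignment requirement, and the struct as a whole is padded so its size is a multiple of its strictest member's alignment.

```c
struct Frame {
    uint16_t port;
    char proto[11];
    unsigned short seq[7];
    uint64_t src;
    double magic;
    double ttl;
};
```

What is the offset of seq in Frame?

14

port at 0 (size 2, align 2) → ends 2
proto at 2 (size 11, align 1) → ends 13
pad 1 to align 2 for seq
seq at 14 (size 14, align 2) → ends 28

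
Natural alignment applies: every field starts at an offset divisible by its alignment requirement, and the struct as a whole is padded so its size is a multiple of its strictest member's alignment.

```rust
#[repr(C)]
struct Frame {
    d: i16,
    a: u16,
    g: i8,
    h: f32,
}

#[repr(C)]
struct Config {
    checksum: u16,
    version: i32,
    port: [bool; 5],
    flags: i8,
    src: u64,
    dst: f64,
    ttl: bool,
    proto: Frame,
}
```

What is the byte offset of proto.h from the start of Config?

44

Frame: @0: d [2B, align 2] → 2; @2: a [2B, align 2] → 4; @4: g [1B, align 1] → 5; +3 pad (align 4); @8: h [4B, align 4] → 12; size 12, align 4
@0: checksum [2B, align 2] → 2
+2 pad (align 4)
@4: version [4B, align 4] → 8
@8: port [5B, align 1] → 13
@13: flags [1B, align 1] → 14
+2 pad (align 8)
@16: src [8B, align 8] → 24
@24: dst [8B, align 8] → 32
@32: ttl [1B, align 1] → 33
+3 pad (align 4)
@36: proto [12B, align 4] → 48
within Frame: h at 8
36 + 8 = 44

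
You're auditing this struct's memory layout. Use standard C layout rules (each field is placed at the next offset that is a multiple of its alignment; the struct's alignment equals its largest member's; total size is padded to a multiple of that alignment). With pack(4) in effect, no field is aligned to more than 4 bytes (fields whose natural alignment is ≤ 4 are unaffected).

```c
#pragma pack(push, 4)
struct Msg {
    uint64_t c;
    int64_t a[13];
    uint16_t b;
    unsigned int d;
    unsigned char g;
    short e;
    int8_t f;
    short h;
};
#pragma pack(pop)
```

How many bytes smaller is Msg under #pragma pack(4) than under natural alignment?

0

natural layout:
  @0: c [8B, align 8] → 8
  @8: a [104B, align 8] → 112
  @112: b [2B, align 2] → 114
  +2 pad (align 4)
  @116: d [4B, align 4] → 120
  @120: g [1B, align 1] → 121
  +1 pad (align 2)
  @122: e [2B, align 2] → 124
  @124: f [1B, align 1] → 125
  +1 pad (align 2)
  @126: h [2B, align 2] → 128
  size 128, align 8
packed(4) layout:
  @0: c [8B, align 4] → 8
  @8: a [104B, align 4] → 112
  @112: b [2B, align 2] → 114
  +2 pad (align 4)
  @116: d [4B, align 4] → 120
  @120: g [1B, align 1] → 121
  +1 pad (align 2)
  @122: e [2B, align 2] → 124
  @124: f [1B, align 1] → 125
  +1 pad (align 2)
  @126: h [2B, align 2] → 128
  size 128, align 4
128 − 128 = 0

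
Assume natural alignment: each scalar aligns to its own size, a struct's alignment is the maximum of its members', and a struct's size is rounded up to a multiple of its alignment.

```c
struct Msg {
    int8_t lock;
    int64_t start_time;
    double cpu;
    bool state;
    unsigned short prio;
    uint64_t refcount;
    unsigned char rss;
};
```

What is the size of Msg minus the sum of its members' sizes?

19

@0: lock [1B, align 1] → 1
+7 pad (align 8)
@8: start_time [8B, align 8] → 16
@16: cpu [8B, align 8] → 24
@24: state [1B, align 1] → 25
+1 pad (align 2)
@26: prio [2B, align 2] → 28
+4 pad (align 8)
@32: refcount [8B, align 8] → 40
@40: rss [1B, align 1] → 41
+7 tail pad (align 8)
size 48, align 8
data bytes 29, size 48 → padding 19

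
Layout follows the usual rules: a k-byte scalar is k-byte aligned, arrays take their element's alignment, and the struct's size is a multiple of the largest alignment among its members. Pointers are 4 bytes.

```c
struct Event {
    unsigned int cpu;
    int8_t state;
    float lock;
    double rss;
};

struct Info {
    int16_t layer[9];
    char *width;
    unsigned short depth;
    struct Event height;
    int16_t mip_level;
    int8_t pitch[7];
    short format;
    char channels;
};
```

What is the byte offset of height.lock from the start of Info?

Event: 0..4  cpu  (4B, 4-aligned); 4..5  state  (1B, 1-aligned); 5..8  -- padding (3B); 8..12  lock  (4B, 4-aligned); 12..16  -- padding (4B); 16..24  rss  (8B, 8-aligned); sizeof = 24, alignof = 8
0..18  layer  (18B, 2-aligned)
18..20  -- padding (2B)
20..24  width  (4B, 4-aligned)
24..26  depth  (2B, 2-aligned)
26..32  -- padding (6B)
32..56  height  (24B, 8-aligned)
within Event: lock at 8
32 + 8 = 40

40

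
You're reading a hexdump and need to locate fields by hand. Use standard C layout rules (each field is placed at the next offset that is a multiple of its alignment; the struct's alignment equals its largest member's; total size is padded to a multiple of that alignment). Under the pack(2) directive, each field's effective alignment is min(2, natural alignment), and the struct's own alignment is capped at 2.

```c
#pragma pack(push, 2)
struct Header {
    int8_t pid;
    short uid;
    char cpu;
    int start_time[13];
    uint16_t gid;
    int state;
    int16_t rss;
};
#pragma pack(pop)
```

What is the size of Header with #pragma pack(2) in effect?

0..1  pid  (1B, 1-aligned)
1..2  -- padding (1B)
2..4  uid  (2B, 2-aligned)
4..5  cpu  (1B, 1-aligned)
5..6  -- padding (1B)
6..58  start_time  (52B, 2-aligned)
58..60  gid  (2B, 2-aligned)
60..64  state  (4B, 2-aligned)
64..66  rss  (2B, 2-aligned)
sizeof = 66, alignof = 2

66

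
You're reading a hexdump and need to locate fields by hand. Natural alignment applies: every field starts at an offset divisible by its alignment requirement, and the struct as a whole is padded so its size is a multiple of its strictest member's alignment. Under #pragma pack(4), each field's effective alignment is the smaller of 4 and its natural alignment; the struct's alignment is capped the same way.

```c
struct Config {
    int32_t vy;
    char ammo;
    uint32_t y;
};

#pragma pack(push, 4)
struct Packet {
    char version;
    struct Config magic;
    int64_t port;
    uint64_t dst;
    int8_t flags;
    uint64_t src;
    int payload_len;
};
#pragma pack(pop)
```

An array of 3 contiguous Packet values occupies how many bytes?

Config: 0..4  vy  (4B, 4-aligned); 4..5  ammo  (1B, 1-aligned); 5..8  -- padding (3B); 8..12  y  (4B, 4-aligned); sizeof = 12, alignof = 4
0..1  version  (1B, 1-aligned)
1..4  -- padding (3B)
4..16  magic  (12B, 4-aligned)
16..24  port  (8B, 4-aligned)
24..32  dst  (8B, 4-aligned)
32..33  flags  (1B, 1-aligned)
33..36  -- padding (3B)
36..44  src  (8B, 4-aligned)
44..48  payload_len  (4B, 4-aligned)
sizeof = 48, alignof = 4
array of 3: 3 × 48 = 144

144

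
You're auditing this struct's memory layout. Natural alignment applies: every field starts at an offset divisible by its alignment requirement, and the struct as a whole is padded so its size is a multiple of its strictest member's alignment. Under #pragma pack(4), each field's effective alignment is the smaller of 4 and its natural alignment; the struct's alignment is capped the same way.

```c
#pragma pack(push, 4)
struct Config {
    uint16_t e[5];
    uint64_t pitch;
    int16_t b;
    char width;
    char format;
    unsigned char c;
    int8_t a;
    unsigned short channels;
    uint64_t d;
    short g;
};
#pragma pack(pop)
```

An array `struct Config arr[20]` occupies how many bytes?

@0: e [10B, align 2] → 10
+2 pad (align 4)
@12: pitch [8B, align 4] → 20
@20: b [2B, align 2] → 22
@22: width [1B, align 1] → 23
@23: format [1B, align 1] → 24
@24: c [1B, align 1] → 25
@25: a [1B, align 1] → 26
@26: channels [2B, align 2] → 28
@28: d [8B, align 4] → 36
@36: g [2B, align 2] → 38
+2 tail pad (align 4)
size 40, align 4
array of 20: 20 × 40 = 800

800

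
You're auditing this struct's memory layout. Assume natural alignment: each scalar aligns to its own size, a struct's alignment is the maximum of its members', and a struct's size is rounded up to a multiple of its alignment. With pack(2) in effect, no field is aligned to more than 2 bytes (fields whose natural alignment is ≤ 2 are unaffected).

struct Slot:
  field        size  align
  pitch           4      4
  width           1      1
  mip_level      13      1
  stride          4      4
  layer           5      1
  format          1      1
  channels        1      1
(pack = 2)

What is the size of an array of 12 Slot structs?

360

@0: pitch [4B, align 2] → 4
@4: width [1B, align 1] → 5
@5: mip_level [13B, align 1] → 18
@18: stride [4B, align 2] → 22
@22: layer [5B, align 1] → 27
@27: format [1B, align 1] → 28
@28: channels [1B, align 1] → 29
+1 tail pad (align 2)
size 30, align 2
array of 12: 12 × 30 = 360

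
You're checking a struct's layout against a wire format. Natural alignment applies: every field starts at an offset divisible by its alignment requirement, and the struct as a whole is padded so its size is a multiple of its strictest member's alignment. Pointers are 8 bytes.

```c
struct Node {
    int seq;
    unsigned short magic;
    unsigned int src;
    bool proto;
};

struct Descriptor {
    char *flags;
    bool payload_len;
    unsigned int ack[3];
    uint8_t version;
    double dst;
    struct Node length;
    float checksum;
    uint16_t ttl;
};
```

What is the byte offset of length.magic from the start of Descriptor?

44

Node: seq at 0 (size 4, align 4) → ends 4; magic at 4 (size 2, align 2) → ends 6; pad 2 to align 4 for src; src at 8 (size 4, align 4) → ends 12; proto at 12 (size 1, align 1) → ends 13; tail pad 3 to reach multiple of 4; total 16 bytes, alignment 4
flags at 0 (size 8, align 8) → ends 8
payload_len at 8 (size 1, align 1) → ends 9
pad 3 to align 4 for ack
ack at 12 (size 12, align 4) → ends 24
version at 24 (size 1, align 1) → ends 25
pad 7 to align 8 for dst
dst at 32 (size 8, align 8) → ends 40
length at 40 (size 16, align 4) → ends 56
within Node: magic at 4
40 + 4 = 44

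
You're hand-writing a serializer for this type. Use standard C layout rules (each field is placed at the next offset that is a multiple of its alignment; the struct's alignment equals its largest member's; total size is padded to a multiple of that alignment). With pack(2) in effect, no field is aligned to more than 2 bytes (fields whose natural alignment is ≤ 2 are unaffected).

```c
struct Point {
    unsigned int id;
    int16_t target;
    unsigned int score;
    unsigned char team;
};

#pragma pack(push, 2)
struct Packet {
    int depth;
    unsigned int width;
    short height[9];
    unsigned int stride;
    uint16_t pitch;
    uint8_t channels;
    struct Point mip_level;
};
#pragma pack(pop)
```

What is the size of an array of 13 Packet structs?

Point: @0: id [4B, align 4] → 4; @4: target [2B, align 2] → 6; +2 pad (align 4); @8: score [4B, align 4] → 12; @12: team [1B, align 1] → 13; +3 tail pad (align 4); size 16, align 4
@0: depth [4B, align 2] → 4
@4: width [4B, align 2] → 8
@8: height [18B, align 2] → 26
@26: stride [4B, align 2] → 30
@30: pitch [2B, align 2] → 32
@32: channels [1B, align 1] → 33
+1 pad (align 2)
@34: mip_level [16B, align 2] → 50
size 50, align 2
array of 13: 13 × 50 = 650

650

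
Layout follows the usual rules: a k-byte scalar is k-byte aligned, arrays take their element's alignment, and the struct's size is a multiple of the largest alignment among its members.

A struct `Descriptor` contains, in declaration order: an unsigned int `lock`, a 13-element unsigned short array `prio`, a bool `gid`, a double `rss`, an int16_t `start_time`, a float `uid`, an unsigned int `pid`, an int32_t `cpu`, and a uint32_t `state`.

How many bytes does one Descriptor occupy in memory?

0..4  lock  (4B, 4-aligned)
4..30  prio  (26B, 2-aligned)
30..31  gid  (1B, 1-aligned)
31..32  -- padding (1B)
32..40  rss  (8B, 8-aligned)
40..42  start_time  (2B, 2-aligned)
42..44  -- padding (2B)
44..48  uid  (4B, 4-aligned)
48..52  pid  (4B, 4-aligned)
52..56  cpu  (4B, 4-aligned)
56..60  state  (4B, 4-aligned)
60..64  -- tail padding (4B)
sizeof = 64, alignof = 8

64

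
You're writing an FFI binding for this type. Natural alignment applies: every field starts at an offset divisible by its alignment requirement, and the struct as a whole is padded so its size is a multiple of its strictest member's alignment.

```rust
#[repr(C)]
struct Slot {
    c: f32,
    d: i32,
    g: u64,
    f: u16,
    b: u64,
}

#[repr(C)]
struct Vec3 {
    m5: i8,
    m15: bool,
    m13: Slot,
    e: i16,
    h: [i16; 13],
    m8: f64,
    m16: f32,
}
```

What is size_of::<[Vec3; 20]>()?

1760

Slot: @0: c [4B, align 4] → 4; @4: d [4B, align 4] → 8; @8: g [8B, align 8] → 16; @16: f [2B, align 2] → 18; +6 pad (align 8); @24: b [8B, align 8] → 32; size 32, align 8
@0: m5 [1B, align 1] → 1
@1: m15 [1B, align 1] → 2
+6 pad (align 8)
@8: m13 [32B, align 8] → 40
@40: e [2B, align 2] → 42
@42: h [26B, align 2] → 68
+4 pad (align 8)
@72: m8 [8B, align 8] → 80
@80: m16 [4B, align 4] → 84
+4 tail pad (align 8)
size 88, align 8
array of 20: 20 × 88 = 1760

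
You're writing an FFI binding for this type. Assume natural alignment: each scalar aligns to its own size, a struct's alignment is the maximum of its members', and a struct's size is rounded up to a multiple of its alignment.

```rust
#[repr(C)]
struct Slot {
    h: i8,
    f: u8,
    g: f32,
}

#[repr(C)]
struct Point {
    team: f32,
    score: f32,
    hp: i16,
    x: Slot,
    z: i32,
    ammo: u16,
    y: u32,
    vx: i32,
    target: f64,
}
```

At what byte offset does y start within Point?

Slot: @0: h [1B, align 1] → 1; @1: f [1B, align 1] → 2; +2 pad (align 4); @4: g [4B, align 4] → 8; size 8, align 4
@0: team [4B, align 4] → 4
@4: score [4B, align 4] → 8
@8: hp [2B, align 2] → 10
+2 pad (align 4)
@12: x [8B, align 4] → 20
@20: z [4B, align 4] → 24
@24: ammo [2B, align 2] → 26
+2 pad (align 4)
@28: y [4B, align 4] → 32

28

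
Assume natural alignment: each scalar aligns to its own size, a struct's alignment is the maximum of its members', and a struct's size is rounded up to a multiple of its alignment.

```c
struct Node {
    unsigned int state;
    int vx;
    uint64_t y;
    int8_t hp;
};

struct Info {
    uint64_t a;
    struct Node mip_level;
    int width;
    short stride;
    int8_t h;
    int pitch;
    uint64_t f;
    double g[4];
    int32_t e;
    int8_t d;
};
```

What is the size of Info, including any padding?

Node: state at 0 (size 4, align 4) → ends 4; vx at 4 (size 4, align 4) → ends 8; y at 8 (size 8, align 8) → ends 16; hp at 16 (size 1, align 1) → ends 17; tail pad 7 to reach multiple of 8; total 24 bytes, alignment 8
a at 0 (size 8, align 8) → ends 8
mip_level at 8 (size 24, align 8) → ends 32
width at 32 (size 4, align 4) → ends 36
stride at 36 (size 2, align 2) → ends 38
h at 38 (size 1, align 1) → ends 39
pad 1 to align 4 for pitch
pitch at 40 (size 4, align 4) → ends 44
pad 4 to align 8 for f
f at 48 (size 8, align 8) → ends 56
g at 56 (size 32, align 8) → ends 88
e at 88 (size 4, align 4) → ends 92
d at 92 (size 1, align 1) → ends 93
tail pad 3 to reach multiple of 8
total 96 bytes, alignment 8

96 bytes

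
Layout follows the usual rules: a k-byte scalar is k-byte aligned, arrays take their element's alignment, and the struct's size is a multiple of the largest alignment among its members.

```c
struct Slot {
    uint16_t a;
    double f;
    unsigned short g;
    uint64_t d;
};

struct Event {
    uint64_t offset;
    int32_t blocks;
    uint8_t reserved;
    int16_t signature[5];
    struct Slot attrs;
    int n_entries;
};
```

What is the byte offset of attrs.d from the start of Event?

Slot: @0: a [2B, align 2] → 2; +6 pad (align 8); @8: f [8B, align 8] → 16; @16: g [2B, align 2] → 18; +6 pad (align 8); @24: d [8B, align 8] → 32; size 32, align 8
@0: offset [8B, align 8] → 8
@8: blocks [4B, align 4] → 12
@12: reserved [1B, align 1] → 13
+1 pad (align 2)
@14: signature [10B, align 2] → 24
@24: attrs [32B, align 8] → 56
within Slot: d at 24
24 + 24 = 48

48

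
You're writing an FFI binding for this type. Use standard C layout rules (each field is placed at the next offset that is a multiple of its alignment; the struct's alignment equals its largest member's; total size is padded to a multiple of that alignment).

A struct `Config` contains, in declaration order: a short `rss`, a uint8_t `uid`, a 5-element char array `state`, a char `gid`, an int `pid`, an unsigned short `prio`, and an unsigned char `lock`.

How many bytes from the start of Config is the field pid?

12

0..2  rss  (2B, 2-aligned)
2..3  uid  (1B, 1-aligned)
3..8  state  (5B, 1-aligned)
8..9  gid  (1B, 1-aligned)
9..12  -- padding (3B)
12..16  pid  (4B, 4-aligned)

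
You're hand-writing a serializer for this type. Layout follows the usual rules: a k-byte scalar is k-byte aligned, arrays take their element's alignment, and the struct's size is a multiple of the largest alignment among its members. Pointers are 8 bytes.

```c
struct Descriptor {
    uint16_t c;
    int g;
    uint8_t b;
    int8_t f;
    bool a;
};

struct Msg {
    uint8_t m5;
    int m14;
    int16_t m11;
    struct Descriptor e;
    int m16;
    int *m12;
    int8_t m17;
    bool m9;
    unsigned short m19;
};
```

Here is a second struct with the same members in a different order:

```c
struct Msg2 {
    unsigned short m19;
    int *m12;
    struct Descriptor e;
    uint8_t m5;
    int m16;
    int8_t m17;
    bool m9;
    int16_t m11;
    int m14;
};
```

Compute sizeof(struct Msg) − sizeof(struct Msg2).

0

Descriptor: @0: c [2B, align 2] → 2; +2 pad (align 4); @4: g [4B, align 4] → 8; @8: b [1B, align 1] → 9; @9: f [1B, align 1] → 10; @10: a [1B, align 1] → 11; +1 tail pad (align 4); size 12, align 4
@0: m5 [1B, align 1] → 1
+3 pad (align 4)
@4: m14 [4B, align 4] → 8
@8: m11 [2B, align 2] → 10
+2 pad (align 4)
@12: e [12B, align 4] → 24
@24: m16 [4B, align 4] → 28
+4 pad (align 8)
@32: m12 [8B, align 8] → 40
@40: m17 [1B, align 1] → 41
@41: m9 [1B, align 1] → 42
@42: m19 [2B, align 2] → 44
+4 tail pad (align 8)
size 48, align 8
— Msg2 —
@0: m19 [2B, align 2] → 2
+6 pad (align 8)
@8: m12 [8B, align 8] → 16
@16: e [12B, align 4] → 28
@28: m5 [1B, align 1] → 29
+3 pad (align 4)
@32: m16 [4B, align 4] → 36
@36: m17 [1B, align 1] → 37
@37: m9 [1B, align 1] → 38
@38: m11 [2B, align 2] → 40
@40: m14 [4B, align 4] → 44
+4 tail pad (align 8)
size 48, align 8
48 − 48 = 0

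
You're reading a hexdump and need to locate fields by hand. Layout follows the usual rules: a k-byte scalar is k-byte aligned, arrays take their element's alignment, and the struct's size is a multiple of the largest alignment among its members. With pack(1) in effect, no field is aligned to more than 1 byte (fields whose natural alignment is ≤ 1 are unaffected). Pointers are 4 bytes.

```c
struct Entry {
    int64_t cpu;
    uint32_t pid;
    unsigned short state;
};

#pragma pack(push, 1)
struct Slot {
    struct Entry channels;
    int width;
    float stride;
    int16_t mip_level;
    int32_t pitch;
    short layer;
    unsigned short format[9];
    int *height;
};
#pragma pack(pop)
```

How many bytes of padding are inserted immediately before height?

0

Entry: 0..8  cpu  (8B, 8-aligned); 8..12  pid  (4B, 4-aligned); 12..14  state  (2B, 2-aligned); 14..16  -- tail padding (2B); sizeof = 16, alignof = 8
0..16  channels  (16B, 1-aligned)
16..20  width  (4B, 1-aligned)
20..24  stride  (4B, 1-aligned)
24..26  mip_level  (2B, 1-aligned)
26..30  pitch  (4B, 1-aligned)
30..32  layer  (2B, 1-aligned)
32..50  format  (18B, 1-aligned)
50..54  height  (4B, 1-aligned)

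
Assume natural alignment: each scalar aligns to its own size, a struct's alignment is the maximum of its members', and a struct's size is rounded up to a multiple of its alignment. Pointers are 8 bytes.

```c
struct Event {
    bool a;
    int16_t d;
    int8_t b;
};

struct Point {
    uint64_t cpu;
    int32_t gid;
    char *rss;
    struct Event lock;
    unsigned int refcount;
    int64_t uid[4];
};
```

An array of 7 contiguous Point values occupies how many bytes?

Event: @0: a [1B, align 1] → 1; +1 pad (align 2); @2: d [2B, align 2] → 4; @4: b [1B, align 1] → 5; +1 tail pad (align 2); size 6, align 2
@0: cpu [8B, align 8] → 8
@8: gid [4B, align 4] → 12
+4 pad (align 8)
@16: rss [8B, align 8] → 24
@24: lock [6B, align 2] → 30
+2 pad (align 4)
@32: refcount [4B, align 4] → 36
+4 pad (align 8)
@40: uid [32B, align 8] → 72
size 72, align 8
array of 7: 7 × 72 = 504

504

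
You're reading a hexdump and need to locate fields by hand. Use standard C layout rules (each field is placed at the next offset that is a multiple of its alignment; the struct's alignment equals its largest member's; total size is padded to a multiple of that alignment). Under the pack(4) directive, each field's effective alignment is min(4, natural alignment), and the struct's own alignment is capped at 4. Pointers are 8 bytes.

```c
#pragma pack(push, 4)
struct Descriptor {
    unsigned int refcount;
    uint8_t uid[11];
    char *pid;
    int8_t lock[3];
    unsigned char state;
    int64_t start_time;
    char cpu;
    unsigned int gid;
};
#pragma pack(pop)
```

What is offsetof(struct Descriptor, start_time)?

0..4  refcount  (4B, 4-aligned)
4..15  uid  (11B, 1-aligned)
15..16  -- padding (1B)
16..24  pid  (8B, 4-aligned)
24..27  lock  (3B, 1-aligned)
27..28  state  (1B, 1-aligned)
28..36  start_time  (8B, 4-aligned)

28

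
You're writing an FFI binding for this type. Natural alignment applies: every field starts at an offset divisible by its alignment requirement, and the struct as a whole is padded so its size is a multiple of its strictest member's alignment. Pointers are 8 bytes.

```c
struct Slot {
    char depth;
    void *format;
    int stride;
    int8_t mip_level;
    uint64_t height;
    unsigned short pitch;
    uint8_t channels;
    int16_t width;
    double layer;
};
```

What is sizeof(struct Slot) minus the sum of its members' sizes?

0..1  depth  (1B, 1-aligned)
1..8  -- padding (7B)
8..16  format  (8B, 8-aligned)
16..20  stride  (4B, 4-aligned)
20..21  mip_level  (1B, 1-aligned)
21..24  -- padding (3B)
24..32  height  (8B, 8-aligned)
32..34  pitch  (2B, 2-aligned)
34..35  channels  (1B, 1-aligned)
35..36  -- padding (1B)
36..38  width  (2B, 2-aligned)
38..40  -- padding (2B)
40..48  layer  (8B, 8-aligned)
sizeof = 48, alignof = 8
data bytes 35, size 48 → padding 13

13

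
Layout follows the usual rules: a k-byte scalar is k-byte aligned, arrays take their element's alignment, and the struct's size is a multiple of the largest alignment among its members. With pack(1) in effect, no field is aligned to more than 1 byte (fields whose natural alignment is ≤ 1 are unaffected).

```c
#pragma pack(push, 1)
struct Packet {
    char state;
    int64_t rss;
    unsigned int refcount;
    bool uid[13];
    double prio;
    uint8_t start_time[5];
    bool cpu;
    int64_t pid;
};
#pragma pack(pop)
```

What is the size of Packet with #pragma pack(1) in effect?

48

@0: state [1B, align 1] → 1
@1: rss [8B, align 1] → 9
@9: refcount [4B, align 1] → 13
@13: uid [13B, align 1] → 26
@26: prio [8B, align 1] → 34
@34: start_time [5B, align 1] → 39
@39: cpu [1B, align 1] → 40
@40: pid [8B, align 1] → 48
size 48, align 1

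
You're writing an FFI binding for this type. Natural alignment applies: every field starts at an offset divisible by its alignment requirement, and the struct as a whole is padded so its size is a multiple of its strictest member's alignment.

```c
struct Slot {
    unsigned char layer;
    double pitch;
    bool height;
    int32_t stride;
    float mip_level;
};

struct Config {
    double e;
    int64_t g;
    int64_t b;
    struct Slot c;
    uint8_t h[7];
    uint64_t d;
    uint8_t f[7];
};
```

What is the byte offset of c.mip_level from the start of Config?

Slot: layer at 0 (size 1, align 1) → ends 1; pad 7 to align 8 for pitch; pitch at 8 (size 8, align 8) → ends 16; height at 16 (size 1, align 1) → ends 17; pad 3 to align 4 for stride; stride at 20 (size 4, align 4) → ends 24; mip_level at 24 (size 4, align 4) → ends 28; tail pad 4 to reach multiple of 8; total 32 bytes, alignment 8
e at 0 (size 8, align 8) → ends 8
g at 8 (size 8, align 8) → ends 16
b at 16 (size 8, align 8) → ends 24
c at 24 (size 32, align 8) → ends 56
within Slot: mip_level at 24
24 + 24 = 48

48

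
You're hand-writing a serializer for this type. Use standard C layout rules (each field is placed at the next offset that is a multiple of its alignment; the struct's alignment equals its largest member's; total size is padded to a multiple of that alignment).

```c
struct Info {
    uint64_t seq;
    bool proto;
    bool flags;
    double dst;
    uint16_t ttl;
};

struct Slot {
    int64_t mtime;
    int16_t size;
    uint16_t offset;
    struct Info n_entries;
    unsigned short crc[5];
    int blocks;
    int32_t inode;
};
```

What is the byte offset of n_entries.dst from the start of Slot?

Info: @0: seq [8B, align 8] → 8; @8: proto [1B, align 1] → 9; @9: flags [1B, align 1] → 10; +6 pad (align 8); @16: dst [8B, align 8] → 24; @24: ttl [2B, align 2] → 26; +6 tail pad (align 8); size 32, align 8
@0: mtime [8B, align 8] → 8
@8: size [2B, align 2] → 10
@10: offset [2B, align 2] → 12
+4 pad (align 8)
@16: n_entries [32B, align 8] → 48
within Info: dst at 16
16 + 16 = 32

32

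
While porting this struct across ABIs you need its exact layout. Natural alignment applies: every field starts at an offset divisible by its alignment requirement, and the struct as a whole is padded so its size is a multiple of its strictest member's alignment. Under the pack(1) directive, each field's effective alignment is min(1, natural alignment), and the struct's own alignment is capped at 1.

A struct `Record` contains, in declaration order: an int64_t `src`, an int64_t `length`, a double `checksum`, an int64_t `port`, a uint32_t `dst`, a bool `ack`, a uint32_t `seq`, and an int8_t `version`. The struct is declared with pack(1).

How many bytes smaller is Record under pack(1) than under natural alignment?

6

natural layout:
  src at 0 (size 8, align 8) → ends 8
  length at 8 (size 8, align 8) → ends 16
  checksum at 16 (size 8, align 8) → ends 24
  port at 24 (size 8, align 8) → ends 32
  dst at 32 (size 4, align 4) → ends 36
  ack at 36 (size 1, align 1) → ends 37
  pad 3 to align 4 for seq
  seq at 40 (size 4, align 4) → ends 44
  version at 44 (size 1, align 1) → ends 45
  tail pad 3 to reach multiple of 8
  total 48 bytes, alignment 8
packed(1) layout:
  src at 0 (size 8, align 1) → ends 8
  length at 8 (size 8, align 1) → ends 16
  checksum at 16 (size 8, align 1) → ends 24
  port at 24 (size 8, align 1) → ends 32
  dst at 32 (size 4, align 1) → ends 36
  ack at 36 (size 1, align 1) → ends 37
  seq at 37 (size 4, align 1) → ends 41
  version at 41 (size 1, align 1) → ends 42
  total 42 bytes, alignment 1
48 − 42 = 6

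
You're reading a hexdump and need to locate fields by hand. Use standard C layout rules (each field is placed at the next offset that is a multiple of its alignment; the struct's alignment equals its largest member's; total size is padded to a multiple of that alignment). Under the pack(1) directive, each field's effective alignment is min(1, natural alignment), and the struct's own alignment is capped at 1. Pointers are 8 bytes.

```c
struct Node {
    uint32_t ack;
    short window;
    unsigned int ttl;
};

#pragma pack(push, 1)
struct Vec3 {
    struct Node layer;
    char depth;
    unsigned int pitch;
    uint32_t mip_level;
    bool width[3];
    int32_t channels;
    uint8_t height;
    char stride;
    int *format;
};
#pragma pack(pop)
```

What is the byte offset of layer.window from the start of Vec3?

Node: ack at 0 (size 4, align 4) → ends 4; window at 4 (size 2, align 2) → ends 6; pad 2 to align 4 for ttl; ttl at 8 (size 4, align 4) → ends 12; total 12 bytes, alignment 4
layer at 0 (size 12, align 1) → ends 12
within Node: window at 4
0 + 4 = 4

4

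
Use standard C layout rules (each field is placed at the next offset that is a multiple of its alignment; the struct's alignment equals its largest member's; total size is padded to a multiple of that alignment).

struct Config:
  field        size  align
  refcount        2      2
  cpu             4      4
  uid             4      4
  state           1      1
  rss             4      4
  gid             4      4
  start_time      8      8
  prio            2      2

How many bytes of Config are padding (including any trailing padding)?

0..2  refcount  (2B, 2-aligned)
2..4  -- padding (2B)
4..8  cpu  (4B, 4-aligned)
8..12  uid  (4B, 4-aligned)
12..13  state  (1B, 1-aligned)
13..16  -- padding (3B)
16..20  rss  (4B, 4-aligned)
20..24  gid  (4B, 4-aligned)
24..32  start_time  (8B, 8-aligned)
32..34  prio  (2B, 2-aligned)
34..40  -- tail padding (6B)
sizeof = 40, alignof = 8
data bytes 29, size 40 → padding 11

11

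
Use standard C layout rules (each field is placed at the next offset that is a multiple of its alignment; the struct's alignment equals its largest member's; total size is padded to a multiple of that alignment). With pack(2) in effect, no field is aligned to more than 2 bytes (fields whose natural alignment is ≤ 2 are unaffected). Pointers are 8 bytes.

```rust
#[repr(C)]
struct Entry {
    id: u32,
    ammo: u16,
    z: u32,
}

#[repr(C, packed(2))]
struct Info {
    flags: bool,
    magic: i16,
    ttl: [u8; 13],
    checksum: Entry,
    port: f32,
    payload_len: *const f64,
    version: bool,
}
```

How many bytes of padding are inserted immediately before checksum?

1

Entry: id at 0 (size 4, align 4) → ends 4; ammo at 4 (size 2, align 2) → ends 6; pad 2 to align 4 for z; z at 8 (size 4, align 4) → ends 12; total 12 bytes, alignment 4
flags at 0 (size 1, align 1) → ends 1
pad 1 to align 2 for magic
magic at 2 (size 2, align 2) → ends 4
ttl at 4 (size 13, align 1) → ends 17
pad 1 to align 2 for checksum
checksum at 18 (size 12, align 2) → ends 30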